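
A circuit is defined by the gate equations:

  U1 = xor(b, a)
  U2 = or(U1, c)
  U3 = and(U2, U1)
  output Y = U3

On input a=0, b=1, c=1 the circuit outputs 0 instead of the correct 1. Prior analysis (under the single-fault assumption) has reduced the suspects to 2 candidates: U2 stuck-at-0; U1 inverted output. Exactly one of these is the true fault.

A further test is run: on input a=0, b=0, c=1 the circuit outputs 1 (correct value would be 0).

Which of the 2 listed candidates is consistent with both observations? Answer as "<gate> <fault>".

U1 inverted output

Evaluate each candidate on input a=0, b=0, c=1:
  U2 stuck-at-0: U1=0, U2=0 [stuck-at-0], U3=0 → 0 — eliminated
  U1 inverted output: U1=1 [inverted output], U2=1, U3=1 → 1 — matches
Only U1 inverted output reproduces the observed 1.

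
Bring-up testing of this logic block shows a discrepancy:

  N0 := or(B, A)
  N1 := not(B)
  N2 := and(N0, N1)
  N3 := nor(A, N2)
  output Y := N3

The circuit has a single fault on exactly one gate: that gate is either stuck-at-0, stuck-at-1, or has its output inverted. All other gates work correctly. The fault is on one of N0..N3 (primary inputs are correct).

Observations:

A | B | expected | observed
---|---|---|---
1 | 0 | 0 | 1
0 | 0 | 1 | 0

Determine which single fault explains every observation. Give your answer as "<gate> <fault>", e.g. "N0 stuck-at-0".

N3 inverted output

Fault-free values for test 1 (A=1, B=0): N0=1, N1=1, N2=1, N3=0, giving Y=0. Observed 1.
Test 1: faults giving observed 1 are {N3 stuck-at-1, N3 inverted output}.
Test 2 (A=0, B=0): fault-free N0=0, N1=1, N2=0, N3=1 → 1; observed 0. Eliminates N3 stuck-at-1.
Only N3 inverted output is consistent with every test.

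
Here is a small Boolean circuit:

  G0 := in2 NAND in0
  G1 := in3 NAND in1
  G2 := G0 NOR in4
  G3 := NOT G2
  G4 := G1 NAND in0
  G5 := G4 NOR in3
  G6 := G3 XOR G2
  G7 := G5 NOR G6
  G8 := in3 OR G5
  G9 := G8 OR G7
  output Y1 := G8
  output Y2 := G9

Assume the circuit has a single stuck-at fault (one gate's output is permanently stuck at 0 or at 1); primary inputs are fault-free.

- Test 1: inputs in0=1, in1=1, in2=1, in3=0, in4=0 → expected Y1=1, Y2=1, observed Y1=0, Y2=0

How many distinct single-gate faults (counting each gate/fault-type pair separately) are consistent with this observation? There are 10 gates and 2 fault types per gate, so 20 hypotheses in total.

4

Fault-free: G0=0, G1=1, G2=1, G3=0, G4=0, G5=1, G6=1, G7=0, G8=1, G9=1 → Y1=1, Y2=1. Observed Y1=0, Y2=0.
  G0: none of the 2 fault types match ✗
  G1: stuck-at-0 ✓; others ✗
  G2: none of the 2 fault types match ✗
  G3: none of the 2 fault types match ✗
  G4: stuck-at-1 ✓; others ✗
  G5: stuck-at-0 ✓; others ✗
  G6: none of the 2 fault types match ✗
  G7: none of the 2 fault types match ✗
  G8: stuck-at-0 ✓; others ✗
  G9: none of the 2 fault types match ✗
Consistent faults: {G1 stuck-at-0, G4 stuck-at-1, G5 stuck-at-0, G8 stuck-at-0} — 4 in all.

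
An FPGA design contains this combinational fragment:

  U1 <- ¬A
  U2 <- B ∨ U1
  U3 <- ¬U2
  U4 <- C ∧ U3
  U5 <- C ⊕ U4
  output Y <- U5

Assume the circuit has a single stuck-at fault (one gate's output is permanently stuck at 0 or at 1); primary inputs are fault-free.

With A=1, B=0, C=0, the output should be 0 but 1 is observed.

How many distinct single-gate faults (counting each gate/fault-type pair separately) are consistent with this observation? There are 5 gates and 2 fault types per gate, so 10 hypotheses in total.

Fault-free: U1=0, U2=0, U3=1, U4=0, U5=0 → 0. Observed 1.
  U1 stuck-at-0: output 0 ✗
  U1 stuck-at-1: output 0 ✗
  U2 stuck-at-0: output 0 ✗
  U2 stuck-at-1: output 0 ✗
  U3 stuck-at-0: output 0 ✗
  U3 stuck-at-1: output 0 ✗
  U4 stuck-at-0: output 0 ✗
  U4 stuck-at-1: output 1 ✓
  U5 stuck-at-0: output 0 ✗
  U5 stuck-at-1: output 1 ✓
Consistent faults: {U4 stuck-at-1, U5 stuck-at-1} — 2 in all.

2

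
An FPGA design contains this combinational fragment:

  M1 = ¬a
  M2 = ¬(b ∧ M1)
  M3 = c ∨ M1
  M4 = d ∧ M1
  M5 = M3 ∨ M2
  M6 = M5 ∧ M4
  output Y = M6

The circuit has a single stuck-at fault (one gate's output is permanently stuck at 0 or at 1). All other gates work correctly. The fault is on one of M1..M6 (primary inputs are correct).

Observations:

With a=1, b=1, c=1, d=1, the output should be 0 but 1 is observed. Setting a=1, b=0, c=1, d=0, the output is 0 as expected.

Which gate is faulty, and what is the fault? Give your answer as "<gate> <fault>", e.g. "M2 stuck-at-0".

M1 stuck-at-1

Fault-free values for test 1 (a=1, b=1, c=1, d=1): M1=0, M2=1, M3=1, M4=0, M5=1, M6=0, giving Y=0. Observed 1.
Test 1: faults giving observed 1 are {M1 stuck-at-1, M4 stuck-at-1, M6 stuck-at-1}.
Test 2 (a=1, b=0, c=1, d=0): fault-free M1=0, M2=1, M3=1, M4=0, M5=1, M6=0 → 0; observed 0. Eliminates M4 stuck-at-1, M6 stuck-at-1.
Only M1 stuck-at-1 is consistent with every test.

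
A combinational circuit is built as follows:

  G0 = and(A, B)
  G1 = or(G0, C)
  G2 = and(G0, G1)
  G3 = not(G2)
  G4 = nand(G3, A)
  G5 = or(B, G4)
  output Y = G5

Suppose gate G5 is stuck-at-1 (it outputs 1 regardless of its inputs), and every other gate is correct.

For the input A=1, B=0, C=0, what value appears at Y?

1

Propagate with G5 forced: G0=0, G1=0, G2=0, G3=1, G4=0, G5=1 [stuck-at-1].
So Y = 1. (Without the fault it would be 0.)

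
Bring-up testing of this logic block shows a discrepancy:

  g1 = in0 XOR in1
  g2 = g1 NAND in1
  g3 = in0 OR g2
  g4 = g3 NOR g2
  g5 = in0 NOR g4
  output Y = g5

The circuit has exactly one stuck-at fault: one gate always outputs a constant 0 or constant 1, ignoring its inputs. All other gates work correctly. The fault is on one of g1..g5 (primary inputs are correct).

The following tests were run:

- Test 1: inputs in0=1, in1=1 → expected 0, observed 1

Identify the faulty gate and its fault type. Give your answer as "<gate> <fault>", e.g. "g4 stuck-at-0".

Fault-free values for test 1 (in0=1, in1=1): g1=0, g2=1, g3=1, g4=0, g5=0, giving Y=0. Observed 1.
Test 1: faults giving observed 1 are {g5 stuck-at-1}.
Only g5 stuck-at-1 is consistent with every test.

g5 stuck-at-1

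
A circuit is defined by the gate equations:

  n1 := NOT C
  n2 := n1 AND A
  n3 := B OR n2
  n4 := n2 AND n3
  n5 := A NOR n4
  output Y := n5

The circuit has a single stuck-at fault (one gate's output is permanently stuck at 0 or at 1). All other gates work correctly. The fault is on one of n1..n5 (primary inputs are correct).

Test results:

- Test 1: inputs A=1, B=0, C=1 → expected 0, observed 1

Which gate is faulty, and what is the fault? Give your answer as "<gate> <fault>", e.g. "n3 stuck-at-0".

Fault-free values for test 1 (A=1, B=0, C=1): n1=0, n2=0, n3=0, n4=0, n5=0, giving Y=0. Observed 1.
Test 1: faults giving observed 1 are {n5 stuck-at-1}.
Only n5 stuck-at-1 is consistent with every test.

n5 stuck-at-1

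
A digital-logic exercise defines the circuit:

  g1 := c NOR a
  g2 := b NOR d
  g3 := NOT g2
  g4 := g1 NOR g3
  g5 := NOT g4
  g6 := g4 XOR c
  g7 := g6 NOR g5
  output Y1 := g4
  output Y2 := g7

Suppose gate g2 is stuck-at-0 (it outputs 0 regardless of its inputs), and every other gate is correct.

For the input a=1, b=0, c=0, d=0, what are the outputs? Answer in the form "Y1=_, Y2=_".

Propagate with g2 forced: g1=0, g2=0 [stuck-at-0], g3=1, g4=0, g5=1, g6=0, g7=0.
So the outputs are Y1=0, Y2=0. (Without the fault they would be Y1=1, Y2=0.)

Y1=0, Y2=0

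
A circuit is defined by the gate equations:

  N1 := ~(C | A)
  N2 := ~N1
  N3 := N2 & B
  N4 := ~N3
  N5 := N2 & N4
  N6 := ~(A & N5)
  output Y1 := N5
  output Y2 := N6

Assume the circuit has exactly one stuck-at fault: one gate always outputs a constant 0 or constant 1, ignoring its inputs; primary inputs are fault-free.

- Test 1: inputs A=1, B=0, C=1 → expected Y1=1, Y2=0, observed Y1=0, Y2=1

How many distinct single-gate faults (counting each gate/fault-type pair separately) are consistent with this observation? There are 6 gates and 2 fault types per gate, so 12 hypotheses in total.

5

Fault-free: N1=0, N2=1, N3=0, N4=1, N5=1, N6=0 → Y1=1, Y2=0. Observed Y1=0, Y2=1.
  N1 stuck-at-0: output Y1=1, Y2=0 ✗
  N1 stuck-at-1: output Y1=0, Y2=1 ✓
  N2 stuck-at-0: output Y1=0, Y2=1 ✓
  N2 stuck-at-1: output Y1=1, Y2=0 ✗
  N3 stuck-at-0: output Y1=1, Y2=0 ✗
  N3 stuck-at-1: output Y1=0, Y2=1 ✓
  N4 stuck-at-0: output Y1=0, Y2=1 ✓
  N4 stuck-at-1: output Y1=1, Y2=0 ✗
  N5 stuck-at-0: output Y1=0, Y2=1 ✓
  N5 stuck-at-1: output Y1=1, Y2=0 ✗
  N6 stuck-at-0: output Y1=1, Y2=0 ✗
  N6 stuck-at-1: output Y1=1, Y2=1 ✗
Consistent faults: {N1 stuck-at-1, N2 stuck-at-0, N3 stuck-at-1, N4 stuck-at-0, N5 stuck-at-0} — 5 in all.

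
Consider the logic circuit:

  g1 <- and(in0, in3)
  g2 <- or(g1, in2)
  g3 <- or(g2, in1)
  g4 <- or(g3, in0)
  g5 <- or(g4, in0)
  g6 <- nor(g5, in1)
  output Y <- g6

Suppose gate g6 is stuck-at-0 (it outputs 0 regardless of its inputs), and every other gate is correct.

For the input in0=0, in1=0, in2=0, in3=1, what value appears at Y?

Propagate with g6 forced: g1=0, g2=0, g3=0, g4=0, g5=0, g6=0 [stuck-at-0].
So Y = 0. (Without the fault it would be 1.)

0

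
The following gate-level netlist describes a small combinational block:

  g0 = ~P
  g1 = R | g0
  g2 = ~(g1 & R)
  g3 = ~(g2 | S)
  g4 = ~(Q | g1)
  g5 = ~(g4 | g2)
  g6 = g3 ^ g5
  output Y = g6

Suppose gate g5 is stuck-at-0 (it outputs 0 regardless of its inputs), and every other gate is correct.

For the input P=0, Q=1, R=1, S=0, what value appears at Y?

Propagate with g5 forced: g0=1, g1=1, g2=0, g3=1, g4=0, g5=0 [stuck-at-0], g6=1.
So Y = 1. (Without the fault it would be 0.)

1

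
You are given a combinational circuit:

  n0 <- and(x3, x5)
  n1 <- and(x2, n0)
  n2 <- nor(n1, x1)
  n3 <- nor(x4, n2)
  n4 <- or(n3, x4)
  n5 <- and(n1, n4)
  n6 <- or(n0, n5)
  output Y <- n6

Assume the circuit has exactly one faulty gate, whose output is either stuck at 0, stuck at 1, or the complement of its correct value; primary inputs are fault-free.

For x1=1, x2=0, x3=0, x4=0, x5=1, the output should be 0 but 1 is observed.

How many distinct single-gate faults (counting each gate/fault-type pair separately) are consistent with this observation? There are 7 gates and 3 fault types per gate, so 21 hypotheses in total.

8

Fault-free: n0=0, n1=0, n2=0, n3=1, n4=1, n5=0, n6=0 → 0. Observed 1.
  n0: stuck-at-1, inverted output ✓; others ✗
  n1: stuck-at-1, inverted output ✓; others ✗
  n2: none of the 3 fault types match ✗
  n3: none of the 3 fault types match ✗
  n4: none of the 3 fault types match ✗
  n5: stuck-at-1, inverted output ✓; others ✗
  n6: stuck-at-1, inverted output ✓; others ✗
Consistent faults: {n0 stuck-at-1, n0 inverted output, n1 stuck-at-1, n1 inverted output, n5 stuck-at-1, n5 inverted output, n6 stuck-at-1, n6 inverted output} — 8 in all.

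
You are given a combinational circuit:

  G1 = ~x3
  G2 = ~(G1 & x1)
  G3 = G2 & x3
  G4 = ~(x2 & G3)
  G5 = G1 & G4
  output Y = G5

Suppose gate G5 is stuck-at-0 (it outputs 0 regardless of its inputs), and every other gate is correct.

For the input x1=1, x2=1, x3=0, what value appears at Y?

Propagate with G5 forced: G1=1, G2=0, G3=0, G4=1, G5=0 [stuck-at-0].
So Y = 0. (Without the fault it would be 1.)

0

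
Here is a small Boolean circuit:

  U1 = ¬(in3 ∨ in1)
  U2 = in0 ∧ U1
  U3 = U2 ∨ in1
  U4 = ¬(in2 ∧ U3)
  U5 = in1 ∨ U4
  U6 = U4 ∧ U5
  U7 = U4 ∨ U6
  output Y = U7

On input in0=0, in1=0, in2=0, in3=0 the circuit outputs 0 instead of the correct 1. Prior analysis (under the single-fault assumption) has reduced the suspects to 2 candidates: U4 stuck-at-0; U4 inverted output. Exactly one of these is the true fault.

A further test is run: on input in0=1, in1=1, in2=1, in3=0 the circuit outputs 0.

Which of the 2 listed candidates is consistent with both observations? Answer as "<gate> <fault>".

U4 stuck-at-0

Evaluate each candidate on input in0=1, in1=1, in2=1, in3=0:
  U4 stuck-at-0: U1=0, U2=0, U3=1, U4=0 [stuck-at-0], U5=1, U6=0, U7=0 → 0 — matches
  U4 inverted output: U1=0, U2=0, U3=1, U4=1 [inverted output], U5=1, U6=1, U7=1 → 1 — eliminated
Only U4 stuck-at-0 reproduces the observed 0.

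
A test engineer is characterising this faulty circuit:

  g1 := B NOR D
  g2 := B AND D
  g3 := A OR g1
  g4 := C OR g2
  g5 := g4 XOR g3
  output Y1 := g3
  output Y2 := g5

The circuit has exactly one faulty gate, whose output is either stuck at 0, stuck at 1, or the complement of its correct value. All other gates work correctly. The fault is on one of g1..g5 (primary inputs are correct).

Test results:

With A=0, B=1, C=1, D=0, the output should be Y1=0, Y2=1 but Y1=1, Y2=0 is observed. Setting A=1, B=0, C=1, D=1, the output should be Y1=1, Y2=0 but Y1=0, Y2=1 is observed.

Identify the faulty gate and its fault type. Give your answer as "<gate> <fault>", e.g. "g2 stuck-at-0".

g3 inverted output

Fault-free values for test 1 (A=0, B=1, C=1, D=0): g1=0, g2=0, g3=0, g4=1, g5=1, giving Y1=0, Y2=1. Observed Y1=1, Y2=0.
Test 1: faults giving observed Y1=1, Y2=0 are {g1 stuck-at-1, g1 inverted output, g3 stuck-at-1, g3 inverted output}.
Test 2 (A=1, B=0, C=1, D=1): fault-free g1=0, g2=0, g3=1, g4=1, g5=0 → Y1=1, Y2=0; observed Y1=0, Y2=1. Eliminates g1 stuck-at-1, g1 inverted output, g3 stuck-at-1.
Only g3 inverted output is consistent with every test.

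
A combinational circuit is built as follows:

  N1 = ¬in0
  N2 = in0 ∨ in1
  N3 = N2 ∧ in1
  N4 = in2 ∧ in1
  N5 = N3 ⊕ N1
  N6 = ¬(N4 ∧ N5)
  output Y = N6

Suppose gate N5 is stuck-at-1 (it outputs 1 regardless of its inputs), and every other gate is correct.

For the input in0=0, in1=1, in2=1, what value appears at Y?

Propagate with N5 forced: N1=1, N2=1, N3=1, N4=1, N5=1 [stuck-at-1], N6=0.
So Y = 0. (Without the fault it would be 1.)

0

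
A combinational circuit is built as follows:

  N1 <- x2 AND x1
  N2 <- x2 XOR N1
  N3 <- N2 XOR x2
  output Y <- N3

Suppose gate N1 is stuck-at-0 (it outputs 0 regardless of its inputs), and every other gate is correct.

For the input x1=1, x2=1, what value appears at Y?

0

Propagate with N1 forced: N1=0 [stuck-at-0], N2=1, N3=0.
So Y = 0. (Without the fault it would be 1.)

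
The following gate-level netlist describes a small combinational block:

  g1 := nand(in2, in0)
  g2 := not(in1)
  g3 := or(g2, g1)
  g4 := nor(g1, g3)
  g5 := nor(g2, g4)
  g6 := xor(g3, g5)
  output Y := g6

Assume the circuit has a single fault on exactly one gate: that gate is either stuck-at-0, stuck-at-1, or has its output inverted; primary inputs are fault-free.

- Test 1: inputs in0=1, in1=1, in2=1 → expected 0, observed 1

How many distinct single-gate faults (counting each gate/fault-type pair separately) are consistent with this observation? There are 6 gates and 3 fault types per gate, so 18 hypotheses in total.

8

Fault-free: g1=0, g2=0, g3=0, g4=1, g5=0, g6=0 → 0. Observed 1.
  g1: none of the 3 fault types match ✗
  g2: stuck-at-1, inverted output ✓; others ✗
  g3: none of the 3 fault types match ✗
  g4: stuck-at-0, inverted output ✓; others ✗
  g5: stuck-at-1, inverted output ✓; others ✗
  g6: stuck-at-1, inverted output ✓; others ✗
Consistent faults: {g2 stuck-at-1, g2 inverted output, g4 stuck-at-0, g4 inverted output, g5 stuck-at-1, g5 inverted output, g6 stuck-at-1, g6 inverted output} — 8 in all.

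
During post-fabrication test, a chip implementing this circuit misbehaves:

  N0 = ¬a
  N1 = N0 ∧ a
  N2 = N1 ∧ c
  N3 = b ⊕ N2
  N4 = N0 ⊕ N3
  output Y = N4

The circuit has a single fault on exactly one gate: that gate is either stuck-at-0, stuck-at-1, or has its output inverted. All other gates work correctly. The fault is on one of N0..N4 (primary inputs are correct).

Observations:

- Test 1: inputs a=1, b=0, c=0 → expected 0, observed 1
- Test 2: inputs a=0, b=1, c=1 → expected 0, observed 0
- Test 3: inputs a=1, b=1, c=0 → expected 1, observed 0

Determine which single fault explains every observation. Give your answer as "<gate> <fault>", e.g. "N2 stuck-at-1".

N0 stuck-at-1

Fault-free values for test 1 (a=1, b=0, c=0): N0=0, N1=0, N2=0, N3=0, N4=0, giving Y=0. Observed 1.
Test 1: faults giving observed 1 are {N0 stuck-at-1, N0 inverted output, N2 stuck-at-1, N2 inverted output, N3 stuck-at-1, N3 inverted output, N4 stuck-at-1, N4 inverted output}.
Test 2 (a=0, b=1, c=1): fault-free N0=1, N1=0, N2=0, N3=1, N4=0 → 0; observed 0. Eliminates N0 inverted output, N2 stuck-at-1, N2 inverted output, N3 inverted output, N4 stuck-at-1, N4 inverted output.
Test 3 (a=1, b=1, c=0): fault-free N0=0, N1=0, N2=0, N3=1, N4=1 → 1; observed 0. Eliminates N3 stuck-at-1.
Only N0 stuck-at-1 is consistent with every test.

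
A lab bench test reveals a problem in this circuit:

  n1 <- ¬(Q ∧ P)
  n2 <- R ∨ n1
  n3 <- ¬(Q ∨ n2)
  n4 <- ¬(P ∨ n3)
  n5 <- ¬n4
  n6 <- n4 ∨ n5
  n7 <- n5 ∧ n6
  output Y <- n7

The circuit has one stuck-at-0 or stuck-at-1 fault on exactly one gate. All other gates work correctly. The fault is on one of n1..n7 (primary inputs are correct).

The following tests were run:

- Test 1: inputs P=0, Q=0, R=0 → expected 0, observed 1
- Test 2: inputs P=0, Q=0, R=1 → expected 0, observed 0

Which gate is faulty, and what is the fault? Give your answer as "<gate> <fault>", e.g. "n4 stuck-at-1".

n1 stuck-at-0

Fault-free values for test 1 (P=0, Q=0, R=0): n1=1, n2=1, n3=0, n4=1, n5=0, n6=1, n7=0, giving Y=0. Observed 1.
Test 1: faults giving observed 1 are {n1 stuck-at-0, n2 stuck-at-0, n3 stuck-at-1, n4 stuck-at-0, n5 stuck-at-1, n7 stuck-at-1}.
Test 2 (P=0, Q=0, R=1): fault-free n1=1, n2=1, n3=0, n4=1, n5=0, n6=1, n7=0 → 0; observed 0. Eliminates n2 stuck-at-0, n3 stuck-at-1, n4 stuck-at-0, n5 stuck-at-1, n7 stuck-at-1.
Only n1 stuck-at-0 is consistent with every test.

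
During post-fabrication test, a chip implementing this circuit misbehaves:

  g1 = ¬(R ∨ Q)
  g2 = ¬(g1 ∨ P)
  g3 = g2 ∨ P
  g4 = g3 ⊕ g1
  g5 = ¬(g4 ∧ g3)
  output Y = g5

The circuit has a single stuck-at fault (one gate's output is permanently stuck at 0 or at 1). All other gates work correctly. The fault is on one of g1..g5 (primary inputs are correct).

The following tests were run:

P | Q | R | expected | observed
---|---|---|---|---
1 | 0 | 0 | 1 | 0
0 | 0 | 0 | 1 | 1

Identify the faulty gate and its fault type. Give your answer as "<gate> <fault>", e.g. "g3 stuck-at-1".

Fault-free values for test 1 (P=1, Q=0, R=0): g1=1, g2=0, g3=1, g4=0, g5=1, giving Y=1. Observed 0.
Test 1: faults giving observed 0 are {g1 stuck-at-0, g4 stuck-at-1, g5 stuck-at-0}.
Test 2 (P=0, Q=0, R=0): fault-free g1=1, g2=0, g3=0, g4=1, g5=1 → 1; observed 1. Eliminates g1 stuck-at-0, g5 stuck-at-0.
Only g4 stuck-at-1 is consistent with every test.

g4 stuck-at-1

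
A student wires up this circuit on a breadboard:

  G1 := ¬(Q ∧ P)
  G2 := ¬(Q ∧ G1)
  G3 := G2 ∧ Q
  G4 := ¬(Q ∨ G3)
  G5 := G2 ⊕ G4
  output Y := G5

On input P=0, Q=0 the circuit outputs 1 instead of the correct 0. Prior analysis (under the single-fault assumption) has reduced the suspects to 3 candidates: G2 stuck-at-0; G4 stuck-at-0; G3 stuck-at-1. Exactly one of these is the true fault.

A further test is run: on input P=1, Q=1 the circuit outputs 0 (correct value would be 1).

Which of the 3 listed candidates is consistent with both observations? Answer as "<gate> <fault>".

G2 stuck-at-0

Evaluate each candidate on input P=1, Q=1:
  G2 stuck-at-0: G1=0, G2=0 [stuck-at-0], G3=0, G4=0, G5=0 → 0 — matches
  G4 stuck-at-0: G1=0, G2=1, G3=1, G4=0 [stuck-at-0], G5=1 → 1 — eliminated
  G3 stuck-at-1: G1=0, G2=1, G3=1 [stuck-at-1], G4=0, G5=1 → 1 — eliminated
Only G2 stuck-at-0 reproduces the observed 0.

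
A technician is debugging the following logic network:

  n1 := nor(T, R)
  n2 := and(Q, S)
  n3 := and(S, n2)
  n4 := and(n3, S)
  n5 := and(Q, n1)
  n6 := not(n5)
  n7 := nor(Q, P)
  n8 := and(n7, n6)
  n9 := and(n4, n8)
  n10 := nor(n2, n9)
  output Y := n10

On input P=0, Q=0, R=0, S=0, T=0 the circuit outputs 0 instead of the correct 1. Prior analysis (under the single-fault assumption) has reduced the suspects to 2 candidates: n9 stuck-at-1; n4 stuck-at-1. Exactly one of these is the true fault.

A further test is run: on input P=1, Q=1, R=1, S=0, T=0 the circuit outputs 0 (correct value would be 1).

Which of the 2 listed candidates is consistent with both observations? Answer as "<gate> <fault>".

n9 stuck-at-1

Evaluate each candidate on input P=1, Q=1, R=1, S=0, T=0:
  n9 stuck-at-1: n1=0, n2=0, n3=0, n4=0, n5=0, n6=1, n7=0, n8=0, n9=1 [stuck-at-1], n10=0 → 0 — matches
  n4 stuck-at-1: n1=0, n2=0, n3=0, n4=1 [stuck-at-1], n5=0, n6=1, n7=0, n8=0, n9=0, n10=1 → 1 — eliminated
Only n9 stuck-at-1 reproduces the observed 0.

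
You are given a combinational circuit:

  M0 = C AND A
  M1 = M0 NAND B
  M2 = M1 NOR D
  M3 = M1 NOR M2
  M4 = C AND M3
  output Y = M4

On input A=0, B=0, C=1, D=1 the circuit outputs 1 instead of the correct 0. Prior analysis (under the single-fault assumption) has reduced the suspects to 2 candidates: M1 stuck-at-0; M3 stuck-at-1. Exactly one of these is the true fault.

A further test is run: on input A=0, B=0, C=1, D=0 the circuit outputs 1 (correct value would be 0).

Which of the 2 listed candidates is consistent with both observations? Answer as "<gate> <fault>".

M3 stuck-at-1

Evaluate each candidate on input A=0, B=0, C=1, D=0:
  M1 stuck-at-0: M0=0, M1=0 [stuck-at-0], M2=1, M3=0, M4=0 → 0 — eliminated
  M3 stuck-at-1: M0=0, M1=1, M2=0, M3=1 [stuck-at-1], M4=1 → 1 — matches
Only M3 stuck-at-1 reproduces the observed 1.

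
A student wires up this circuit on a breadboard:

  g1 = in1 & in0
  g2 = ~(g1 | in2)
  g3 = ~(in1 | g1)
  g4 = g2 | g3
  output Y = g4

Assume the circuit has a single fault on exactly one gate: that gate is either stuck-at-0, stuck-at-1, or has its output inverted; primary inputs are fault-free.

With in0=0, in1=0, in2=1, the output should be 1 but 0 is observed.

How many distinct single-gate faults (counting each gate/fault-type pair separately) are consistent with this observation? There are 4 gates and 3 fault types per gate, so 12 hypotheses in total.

6

Fault-free: g1=0, g2=0, g3=1, g4=1 → 1. Observed 0.
  g1 stuck-at-0: output 1 ✗
  g1 stuck-at-1: output 0 ✓
  g1 inverted output: output 0 ✓
  g2 stuck-at-0: output 1 ✗
  g2 stuck-at-1: output 1 ✗
  g2 inverted output: output 1 ✗
  g3 stuck-at-0: output 0 ✓
  g3 stuck-at-1: output 1 ✗
  g3 inverted output: output 0 ✓
  g4 stuck-at-0: output 0 ✓
  g4 stuck-at-1: output 1 ✗
  g4 inverted output: output 0 ✓
Consistent faults: {g1 stuck-at-1, g1 inverted output, g3 stuck-at-0, g3 inverted output, g4 stuck-at-0, g4 inverted output} — 6 in all.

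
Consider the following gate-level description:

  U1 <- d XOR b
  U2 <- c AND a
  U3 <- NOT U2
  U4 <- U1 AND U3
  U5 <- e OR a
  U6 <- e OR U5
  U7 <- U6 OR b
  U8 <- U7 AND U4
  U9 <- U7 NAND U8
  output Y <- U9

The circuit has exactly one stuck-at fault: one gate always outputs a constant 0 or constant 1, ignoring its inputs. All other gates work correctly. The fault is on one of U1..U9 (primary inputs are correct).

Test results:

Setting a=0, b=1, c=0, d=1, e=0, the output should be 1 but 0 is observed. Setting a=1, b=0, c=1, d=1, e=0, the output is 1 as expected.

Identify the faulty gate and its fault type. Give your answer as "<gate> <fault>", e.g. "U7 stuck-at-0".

Fault-free values for test 1 (a=0, b=1, c=0, d=1, e=0): U1=0, U2=0, U3=1, U4=0, U5=0, U6=0, U7=1, U8=0, U9=1, giving Y=1. Observed 0.
Test 1: faults giving observed 0 are {U1 stuck-at-1, U4 stuck-at-1, U8 stuck-at-1, U9 stuck-at-0}.
Test 2 (a=1, b=0, c=1, d=1, e=0): fault-free U1=1, U2=1, U3=0, U4=0, U5=1, U6=1, U7=1, U8=0, U9=1 → 1; observed 1. Eliminates U4 stuck-at-1, U8 stuck-at-1, U9 stuck-at-0.
Only U1 stuck-at-1 is consistent with every test.

U1 stuck-at-1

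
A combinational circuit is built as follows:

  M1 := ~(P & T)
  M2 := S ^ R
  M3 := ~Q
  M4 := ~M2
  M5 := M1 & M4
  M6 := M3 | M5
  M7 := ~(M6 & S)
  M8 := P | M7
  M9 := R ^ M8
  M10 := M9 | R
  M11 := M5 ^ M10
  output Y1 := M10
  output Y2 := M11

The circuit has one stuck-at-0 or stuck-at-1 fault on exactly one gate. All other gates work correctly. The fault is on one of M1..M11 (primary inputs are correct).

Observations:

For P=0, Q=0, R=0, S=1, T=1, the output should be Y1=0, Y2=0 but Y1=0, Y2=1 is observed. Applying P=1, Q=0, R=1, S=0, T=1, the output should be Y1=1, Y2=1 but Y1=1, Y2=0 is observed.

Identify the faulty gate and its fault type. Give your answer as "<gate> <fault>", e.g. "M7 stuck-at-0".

Fault-free values for test 1 (P=0, Q=0, R=0, S=1, T=1): M1=1, M2=1, M3=1, M4=0, M5=0, M6=1, M7=0, M8=0, M9=0, M10=0, M11=0, giving Y1=0, Y2=0. Observed Y1=0, Y2=1.
Test 1: faults giving observed Y1=0, Y2=1 are {M2 stuck-at-0, M4 stuck-at-1, M5 stuck-at-1, M11 stuck-at-1}.
Test 2 (P=1, Q=0, R=1, S=0, T=1): fault-free M1=0, M2=1, M3=1, M4=0, M5=0, M6=1, M7=1, M8=1, M9=0, M10=1, M11=1 → Y1=1, Y2=1; observed Y1=1, Y2=0. Eliminates M2 stuck-at-0, M4 stuck-at-1, M11 stuck-at-1.
Only M5 stuck-at-1 is consistent with every test.

M5 stuck-at-1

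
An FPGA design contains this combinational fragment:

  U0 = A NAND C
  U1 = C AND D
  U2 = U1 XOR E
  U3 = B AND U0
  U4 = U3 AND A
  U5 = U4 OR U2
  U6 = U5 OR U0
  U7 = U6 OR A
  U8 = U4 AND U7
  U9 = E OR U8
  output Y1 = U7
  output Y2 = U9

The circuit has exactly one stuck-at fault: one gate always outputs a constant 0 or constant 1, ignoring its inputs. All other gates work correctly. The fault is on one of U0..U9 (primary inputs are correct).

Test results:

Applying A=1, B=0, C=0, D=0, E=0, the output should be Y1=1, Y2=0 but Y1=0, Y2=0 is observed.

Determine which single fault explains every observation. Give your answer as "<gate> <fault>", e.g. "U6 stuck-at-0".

Fault-free values for test 1 (A=1, B=0, C=0, D=0, E=0): U0=1, U1=0, U2=0, U3=0, U4=0, U5=0, U6=1, U7=1, U8=0, U9=0, giving Y1=1, Y2=0. Observed Y1=0, Y2=0.
Test 1: faults giving observed Y1=0, Y2=0 are {U7 stuck-at-0}.
Only U7 stuck-at-0 is consistent with every test.

U7 stuck-at-0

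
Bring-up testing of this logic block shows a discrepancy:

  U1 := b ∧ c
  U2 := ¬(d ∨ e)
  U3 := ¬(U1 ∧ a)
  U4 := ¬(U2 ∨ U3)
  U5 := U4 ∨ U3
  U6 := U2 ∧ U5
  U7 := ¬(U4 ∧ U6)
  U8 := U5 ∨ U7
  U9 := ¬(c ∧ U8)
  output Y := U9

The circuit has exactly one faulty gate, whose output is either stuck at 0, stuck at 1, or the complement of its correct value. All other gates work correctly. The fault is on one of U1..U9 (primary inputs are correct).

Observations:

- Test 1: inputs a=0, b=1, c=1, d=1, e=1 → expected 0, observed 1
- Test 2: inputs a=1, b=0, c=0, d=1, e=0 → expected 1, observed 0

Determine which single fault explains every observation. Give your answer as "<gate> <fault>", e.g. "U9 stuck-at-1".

U9 inverted output

Fault-free values for test 1 (a=0, b=1, c=1, d=1, e=1): U1=1, U2=0, U3=1, U4=0, U5=1, U6=0, U7=1, U8=1, U9=0, giving Y=0. Observed 1.
Test 1: faults giving observed 1 are {U8 stuck-at-0, U8 inverted output, U9 stuck-at-1, U9 inverted output}.
Test 2 (a=1, b=0, c=0, d=1, e=0): fault-free U1=0, U2=0, U3=1, U4=0, U5=1, U6=0, U7=1, U8=1, U9=1 → 1; observed 0. Eliminates U8 stuck-at-0, U8 inverted output, U9 stuck-at-1.
Only U9 inverted output is consistent with every test.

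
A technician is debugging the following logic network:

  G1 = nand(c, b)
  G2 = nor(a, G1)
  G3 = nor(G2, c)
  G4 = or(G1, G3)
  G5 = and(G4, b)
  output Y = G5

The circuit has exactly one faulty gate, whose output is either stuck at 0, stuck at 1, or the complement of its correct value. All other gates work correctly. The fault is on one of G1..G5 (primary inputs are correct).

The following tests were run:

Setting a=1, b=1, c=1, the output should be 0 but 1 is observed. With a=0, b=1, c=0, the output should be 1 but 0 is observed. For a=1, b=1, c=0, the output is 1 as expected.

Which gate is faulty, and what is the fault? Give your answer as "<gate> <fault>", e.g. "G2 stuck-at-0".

G1 inverted output

Fault-free values for test 1 (a=1, b=1, c=1): G1=0, G2=0, G3=0, G4=0, G5=0, giving Y=0. Observed 1.
Test 1: faults giving observed 1 are {G1 stuck-at-1, G1 inverted output, G3 stuck-at-1, G3 inverted output, G4 stuck-at-1, G4 inverted output, G5 stuck-at-1, G5 inverted output}.
Test 2 (a=0, b=1, c=0): fault-free G1=1, G2=0, G3=1, G4=1, G5=1 → 1; observed 0. Eliminates G1 stuck-at-1, G3 stuck-at-1, G3 inverted output, G4 stuck-at-1, G5 stuck-at-1.
Test 3 (a=1, b=1, c=0): fault-free G1=1, G2=0, G3=1, G4=1, G5=1 → 1; observed 1. Eliminates G4 inverted output, G5 inverted output.
Only G1 inverted output is consistent with every test.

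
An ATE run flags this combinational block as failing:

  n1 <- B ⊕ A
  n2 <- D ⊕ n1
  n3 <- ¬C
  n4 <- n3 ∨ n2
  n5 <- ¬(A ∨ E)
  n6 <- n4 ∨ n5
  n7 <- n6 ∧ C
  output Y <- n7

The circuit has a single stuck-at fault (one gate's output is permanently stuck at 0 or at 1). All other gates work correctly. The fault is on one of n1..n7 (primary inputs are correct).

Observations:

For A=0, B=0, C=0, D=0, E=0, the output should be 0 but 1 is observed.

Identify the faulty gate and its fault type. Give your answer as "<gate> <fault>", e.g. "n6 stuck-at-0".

Fault-free values for test 1 (A=0, B=0, C=0, D=0, E=0): n1=0, n2=0, n3=1, n4=1, n5=1, n6=1, n7=0, giving Y=0. Observed 1.
Test 1: faults giving observed 1 are {n7 stuck-at-1}.
Only n7 stuck-at-1 is consistent with every test.

n7 stuck-at-1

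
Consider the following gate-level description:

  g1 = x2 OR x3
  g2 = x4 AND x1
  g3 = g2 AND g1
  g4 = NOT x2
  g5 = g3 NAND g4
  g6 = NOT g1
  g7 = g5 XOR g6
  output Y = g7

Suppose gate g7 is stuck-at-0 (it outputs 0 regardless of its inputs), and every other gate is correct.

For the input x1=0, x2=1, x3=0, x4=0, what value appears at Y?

0

Propagate with g7 forced: g1=1, g2=0, g3=0, g4=0, g5=1, g6=0, g7=0 [stuck-at-0].
So Y = 0. (Without the fault it would be 1.)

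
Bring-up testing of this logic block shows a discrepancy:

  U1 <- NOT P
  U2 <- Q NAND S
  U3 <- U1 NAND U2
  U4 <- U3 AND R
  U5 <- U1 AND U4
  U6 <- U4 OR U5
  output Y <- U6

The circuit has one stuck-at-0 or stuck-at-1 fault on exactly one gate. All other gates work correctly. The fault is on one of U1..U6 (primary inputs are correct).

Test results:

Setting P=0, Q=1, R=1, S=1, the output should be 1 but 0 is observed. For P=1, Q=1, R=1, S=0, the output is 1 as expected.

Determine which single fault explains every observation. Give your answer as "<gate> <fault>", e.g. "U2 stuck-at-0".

Fault-free values for test 1 (P=0, Q=1, R=1, S=1): U1=1, U2=0, U3=1, U4=1, U5=1, U6=1, giving Y=1. Observed 0.
Test 1: faults giving observed 0 are {U2 stuck-at-1, U3 stuck-at-0, U4 stuck-at-0, U6 stuck-at-0}.
Test 2 (P=1, Q=1, R=1, S=0): fault-free U1=0, U2=1, U3=1, U4=1, U5=0, U6=1 → 1; observed 1. Eliminates U3 stuck-at-0, U4 stuck-at-0, U6 stuck-at-0.
Only U2 stuck-at-1 is consistent with every test.

U2 stuck-at-1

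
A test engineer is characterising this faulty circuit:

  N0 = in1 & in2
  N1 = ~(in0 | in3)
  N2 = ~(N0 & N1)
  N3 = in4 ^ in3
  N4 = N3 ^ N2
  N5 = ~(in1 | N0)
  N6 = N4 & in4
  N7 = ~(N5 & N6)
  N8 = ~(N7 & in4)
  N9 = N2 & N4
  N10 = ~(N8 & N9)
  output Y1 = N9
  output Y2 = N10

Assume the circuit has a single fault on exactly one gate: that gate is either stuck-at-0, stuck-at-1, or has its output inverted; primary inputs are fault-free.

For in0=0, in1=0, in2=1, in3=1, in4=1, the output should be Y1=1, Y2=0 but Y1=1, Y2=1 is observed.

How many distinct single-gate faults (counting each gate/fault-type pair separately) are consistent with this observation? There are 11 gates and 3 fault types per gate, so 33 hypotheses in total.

Fault-free: N0=0, N1=0, N2=1, N3=0, N4=1, N5=1, N6=1, N7=0, N8=1, N9=1, N10=0 → Y1=1, Y2=0. Observed Y1=1, Y2=1.
  N0: stuck-at-1, inverted output ✓; others ✗
  N1: none of the 3 fault types match ✗
  N2: none of the 3 fault types match ✗
  N3: none of the 3 fault types match ✗
  N4: none of the 3 fault types match ✗
  N5: stuck-at-0, inverted output ✓; others ✗
  N6: stuck-at-0, inverted output ✓; others ✗
  N7: stuck-at-1, inverted output ✓; others ✗
  N8: stuck-at-0, inverted output ✓; others ✗
  N9: none of the 3 fault types match ✗
  N10: stuck-at-1, inverted output ✓; others ✗
Consistent faults: {N0 stuck-at-1, N0 inverted output, N5 stuck-at-0, N5 inverted output, N6 stuck-at-0, N6 inverted output, N7 stuck-at-1, N7 inverted output, N8 stuck-at-0, N8 inverted output, N10 stuck-at-1, N10 inverted output} — 12 in all.

12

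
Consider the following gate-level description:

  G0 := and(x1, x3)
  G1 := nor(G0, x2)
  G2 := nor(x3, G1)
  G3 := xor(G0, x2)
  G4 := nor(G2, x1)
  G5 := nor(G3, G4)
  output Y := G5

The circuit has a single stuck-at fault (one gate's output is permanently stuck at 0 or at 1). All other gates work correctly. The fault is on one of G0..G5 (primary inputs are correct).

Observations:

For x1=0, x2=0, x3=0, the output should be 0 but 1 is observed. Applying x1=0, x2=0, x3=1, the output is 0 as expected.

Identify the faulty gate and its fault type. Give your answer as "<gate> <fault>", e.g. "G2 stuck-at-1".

G1 stuck-at-0

Fault-free values for test 1 (x1=0, x2=0, x3=0): G0=0, G1=1, G2=0, G3=0, G4=1, G5=0, giving Y=0. Observed 1.
Test 1: faults giving observed 1 are {G1 stuck-at-0, G2 stuck-at-1, G4 stuck-at-0, G5 stuck-at-1}.
Test 2 (x1=0, x2=0, x3=1): fault-free G0=0, G1=1, G2=0, G3=0, G4=1, G5=0 → 0; observed 0. Eliminates G2 stuck-at-1, G4 stuck-at-0, G5 stuck-at-1.
Only G1 stuck-at-0 is consistent with every test.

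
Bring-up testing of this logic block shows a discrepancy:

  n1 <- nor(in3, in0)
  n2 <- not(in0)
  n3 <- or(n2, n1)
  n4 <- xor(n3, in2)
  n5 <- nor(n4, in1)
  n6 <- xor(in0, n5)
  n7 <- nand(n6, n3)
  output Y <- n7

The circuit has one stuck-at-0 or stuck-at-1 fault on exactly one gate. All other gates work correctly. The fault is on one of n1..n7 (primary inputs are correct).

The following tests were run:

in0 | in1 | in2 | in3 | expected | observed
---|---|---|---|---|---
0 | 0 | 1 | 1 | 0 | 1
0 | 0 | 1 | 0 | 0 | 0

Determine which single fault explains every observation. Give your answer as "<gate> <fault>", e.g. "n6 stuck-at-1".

n2 stuck-at-0

Fault-free values for test 1 (in0=0, in1=0, in2=1, in3=1): n1=0, n2=1, n3=1, n4=0, n5=1, n6=1, n7=0, giving Y=0. Observed 1.
Test 1: faults giving observed 1 are {n2 stuck-at-0, n3 stuck-at-0, n4 stuck-at-1, n5 stuck-at-0, n6 stuck-at-0, n7 stuck-at-1}.
Test 2 (in0=0, in1=0, in2=1, in3=0): fault-free n1=1, n2=1, n3=1, n4=0, n5=1, n6=1, n7=0 → 0; observed 0. Eliminates n3 stuck-at-0, n4 stuck-at-1, n5 stuck-at-0, n6 stuck-at-0, n7 stuck-at-1.
Only n2 stuck-at-0 is consistent with every test.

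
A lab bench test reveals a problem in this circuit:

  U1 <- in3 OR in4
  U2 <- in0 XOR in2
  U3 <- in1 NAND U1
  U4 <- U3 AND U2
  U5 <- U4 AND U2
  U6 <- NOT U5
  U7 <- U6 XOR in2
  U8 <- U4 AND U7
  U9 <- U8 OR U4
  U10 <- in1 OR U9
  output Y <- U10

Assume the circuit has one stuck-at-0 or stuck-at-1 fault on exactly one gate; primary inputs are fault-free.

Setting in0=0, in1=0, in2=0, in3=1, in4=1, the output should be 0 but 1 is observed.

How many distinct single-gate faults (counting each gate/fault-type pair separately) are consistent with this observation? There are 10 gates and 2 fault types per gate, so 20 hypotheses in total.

Fault-free: U1=1, U2=0, U3=1, U4=0, U5=0, U6=1, U7=1, U8=0, U9=0, U10=0 → 0. Observed 1.
  U1: none of the 2 fault types match ✗
  U2: stuck-at-1 ✓; others ✗
  U3: none of the 2 fault types match ✗
  U4: stuck-at-1 ✓; others ✗
  U5: none of the 2 fault types match ✗
  U6: none of the 2 fault types match ✗
  U7: none of the 2 fault types match ✗
  U8: stuck-at-1 ✓; others ✗
  U9: stuck-at-1 ✓; others ✗
  U10: stuck-at-1 ✓; others ✗
Consistent faults: {U2 stuck-at-1, U4 stuck-at-1, U8 stuck-at-1, U9 stuck-at-1, U10 stuck-at-1} — 5 in all.

5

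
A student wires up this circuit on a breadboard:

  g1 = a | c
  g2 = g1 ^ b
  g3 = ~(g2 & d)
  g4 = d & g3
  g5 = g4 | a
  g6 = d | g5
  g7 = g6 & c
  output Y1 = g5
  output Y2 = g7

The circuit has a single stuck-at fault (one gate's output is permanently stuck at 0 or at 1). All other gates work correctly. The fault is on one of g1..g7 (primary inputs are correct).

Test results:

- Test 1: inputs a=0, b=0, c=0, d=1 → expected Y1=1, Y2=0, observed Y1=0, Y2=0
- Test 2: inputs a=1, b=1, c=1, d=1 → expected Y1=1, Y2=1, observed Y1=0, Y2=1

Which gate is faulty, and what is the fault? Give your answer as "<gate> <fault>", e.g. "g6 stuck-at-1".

Fault-free values for test 1 (a=0, b=0, c=0, d=1): g1=0, g2=0, g3=1, g4=1, g5=1, g6=1, g7=0, giving Y1=1, Y2=0. Observed Y1=0, Y2=0.
Test 1: faults giving observed Y1=0, Y2=0 are {g1 stuck-at-1, g2 stuck-at-1, g3 stuck-at-0, g4 stuck-at-0, g5 stuck-at-0}.
Test 2 (a=1, b=1, c=1, d=1): fault-free g1=1, g2=0, g3=1, g4=1, g5=1, g6=1, g7=1 → Y1=1, Y2=1; observed Y1=0, Y2=1. Eliminates g1 stuck-at-1, g2 stuck-at-1, g3 stuck-at-0, g4 stuck-at-0.
Only g5 stuck-at-0 is consistent with every test.

g5 stuck-at-0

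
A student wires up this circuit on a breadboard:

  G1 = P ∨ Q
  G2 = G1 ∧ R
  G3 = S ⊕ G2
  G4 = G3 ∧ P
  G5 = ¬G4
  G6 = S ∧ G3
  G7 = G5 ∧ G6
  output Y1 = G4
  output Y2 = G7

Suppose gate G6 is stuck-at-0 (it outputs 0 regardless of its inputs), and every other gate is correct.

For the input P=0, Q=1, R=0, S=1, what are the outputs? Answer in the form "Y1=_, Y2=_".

Y1=0, Y2=0

Propagate with G6 forced: G1=1, G2=0, G3=1, G4=0, G5=1, G6=0 [stuck-at-0], G7=0.
So the outputs are Y1=0, Y2=0. (Without the fault they would be Y1=0, Y2=1.)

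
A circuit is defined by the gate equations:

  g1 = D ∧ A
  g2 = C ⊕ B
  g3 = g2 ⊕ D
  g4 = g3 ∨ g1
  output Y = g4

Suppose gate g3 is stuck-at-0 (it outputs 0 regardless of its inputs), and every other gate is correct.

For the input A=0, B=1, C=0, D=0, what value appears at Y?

0

Propagate with g3 forced: g1=0, g2=1, g3=0 [stuck-at-0], g4=0.
So Y = 0. (Without the fault it would be 1.)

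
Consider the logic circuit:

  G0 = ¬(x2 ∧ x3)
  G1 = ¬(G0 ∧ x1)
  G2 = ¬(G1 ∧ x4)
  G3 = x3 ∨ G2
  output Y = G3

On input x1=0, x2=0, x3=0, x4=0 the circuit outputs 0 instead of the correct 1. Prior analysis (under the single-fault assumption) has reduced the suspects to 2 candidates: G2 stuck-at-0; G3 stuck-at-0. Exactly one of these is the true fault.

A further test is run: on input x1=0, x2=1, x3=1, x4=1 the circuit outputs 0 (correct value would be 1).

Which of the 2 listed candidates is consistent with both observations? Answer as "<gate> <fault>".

G3 stuck-at-0

Evaluate each candidate on input x1=0, x2=1, x3=1, x4=1:
  G2 stuck-at-0: G0=0, G1=1, G2=0 [stuck-at-0], G3=1 → 1 — eliminated
  G3 stuck-at-0: G0=0, G1=1, G2=0, G3=0 [stuck-at-0] → 0 — matches
Only G3 stuck-at-0 reproduces the observed 0.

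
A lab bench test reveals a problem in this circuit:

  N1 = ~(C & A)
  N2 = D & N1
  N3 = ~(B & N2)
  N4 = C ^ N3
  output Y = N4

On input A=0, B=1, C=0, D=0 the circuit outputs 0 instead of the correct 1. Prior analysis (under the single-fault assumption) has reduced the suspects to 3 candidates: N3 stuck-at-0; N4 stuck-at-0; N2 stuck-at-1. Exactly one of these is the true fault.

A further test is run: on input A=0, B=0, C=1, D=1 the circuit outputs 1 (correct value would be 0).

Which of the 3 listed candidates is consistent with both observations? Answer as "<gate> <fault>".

N3 stuck-at-0

Evaluate each candidate on input A=0, B=0, C=1, D=1:
  N3 stuck-at-0: N1=1, N2=1, N3=0 [stuck-at-0], N4=1 → 1 — matches
  N4 stuck-at-0: N1=1, N2=1, N3=1, N4=0 [stuck-at-0] → 0 — eliminated
  N2 stuck-at-1: N1=1, N2=1 [stuck-at-1], N3=1, N4=0 → 0 — eliminated
Only N3 stuck-at-0 reproduces the observed 1.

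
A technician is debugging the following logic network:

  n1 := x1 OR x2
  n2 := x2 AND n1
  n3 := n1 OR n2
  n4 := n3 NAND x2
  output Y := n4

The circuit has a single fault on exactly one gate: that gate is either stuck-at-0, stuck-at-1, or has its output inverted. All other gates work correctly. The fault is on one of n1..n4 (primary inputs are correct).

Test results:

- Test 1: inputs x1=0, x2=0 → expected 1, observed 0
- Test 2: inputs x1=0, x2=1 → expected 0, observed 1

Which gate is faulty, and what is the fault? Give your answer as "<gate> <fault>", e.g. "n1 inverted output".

n4 inverted output

Fault-free values for test 1 (x1=0, x2=0): n1=0, n2=0, n3=0, n4=1, giving Y=1. Observed 0.
Test 1: faults giving observed 0 are {n4 stuck-at-0, n4 inverted output}.
Test 2 (x1=0, x2=1): fault-free n1=1, n2=1, n3=1, n4=0 → 0; observed 1. Eliminates n4 stuck-at-0.
Only n4 inverted output is consistent with every test.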